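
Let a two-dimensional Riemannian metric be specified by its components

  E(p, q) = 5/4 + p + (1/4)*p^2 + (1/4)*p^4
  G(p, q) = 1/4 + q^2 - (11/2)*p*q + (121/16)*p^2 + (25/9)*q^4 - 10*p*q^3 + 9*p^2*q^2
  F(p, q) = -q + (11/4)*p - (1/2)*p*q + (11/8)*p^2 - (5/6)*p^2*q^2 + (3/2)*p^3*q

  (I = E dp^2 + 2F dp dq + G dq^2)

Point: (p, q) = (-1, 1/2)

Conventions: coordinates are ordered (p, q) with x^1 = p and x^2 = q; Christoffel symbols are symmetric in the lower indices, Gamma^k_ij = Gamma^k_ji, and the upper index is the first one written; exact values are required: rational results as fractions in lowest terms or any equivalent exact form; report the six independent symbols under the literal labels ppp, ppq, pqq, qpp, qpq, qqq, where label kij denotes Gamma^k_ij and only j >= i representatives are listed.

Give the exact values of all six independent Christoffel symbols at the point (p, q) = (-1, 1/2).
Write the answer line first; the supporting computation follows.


Answer: Gamma_ppp = 755/1207, Gamma_ppq = -17577/2414, Gamma_pqq = 186135/4828, Gamma_qpp = 336/1207, Gamma_qpq = -5103/2414, Gamma_qqq = 18629/2414

E = 3/4, F = -31/12, G = 1043/72 at the point
E_p = -1/2, E_q = 0, F_p = 29/12, F_q = -17/6, G_p = -189/8, G_q = 439/18
EG - F^2 = 1207/288;  g^inv = (288/1207) * [[1043/72, 31/12], [31/12, 3/4]]
first-kind symbols [ij,l] = (1/2)(d_i g_jl + d_j g_il - d_l g_ij): [pp,p] = E_p/2 = -1/4, [pp,q] = F_p - E_q/2 = 29/12, [pq,p] = E_q/2 = 0, [pq,q] = G_p/2 = -189/16, [qq,p] = F_q - G_p/2 = 431/48, [qq,q] = G_q/2 = 439/36
Gamma^p_ij = (G*[ij,p] - F*[ij,q])/(EG - F^2), Gamma^q_ij = (E*[ij,q] - F*[ij,p])/(EG - F^2)


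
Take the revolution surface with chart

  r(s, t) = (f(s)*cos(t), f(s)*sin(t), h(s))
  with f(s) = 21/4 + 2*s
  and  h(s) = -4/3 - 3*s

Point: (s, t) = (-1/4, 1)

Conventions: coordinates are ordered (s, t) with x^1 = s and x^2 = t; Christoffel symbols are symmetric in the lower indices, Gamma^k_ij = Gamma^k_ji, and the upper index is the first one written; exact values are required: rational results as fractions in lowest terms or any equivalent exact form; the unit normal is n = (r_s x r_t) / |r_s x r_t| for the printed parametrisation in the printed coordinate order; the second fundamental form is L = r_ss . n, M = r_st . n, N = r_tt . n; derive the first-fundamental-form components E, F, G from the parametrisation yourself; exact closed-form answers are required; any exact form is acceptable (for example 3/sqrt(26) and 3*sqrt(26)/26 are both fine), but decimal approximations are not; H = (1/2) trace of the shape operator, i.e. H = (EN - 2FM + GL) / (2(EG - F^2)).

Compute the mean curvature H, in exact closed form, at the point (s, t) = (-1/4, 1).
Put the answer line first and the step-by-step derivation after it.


Answer: H = -6*sqrt(13)/247

f = 19/4, f' = 2, f'' = 0, h' = -3, h'' = 0
E = 13, F = 0, G = 361/16; answer radicand W^2 = 13
unnormalised second-form numerators: l = 0, m = 0, n = -57/4; L = l/sqrt(13), and similarly M = m/sqrt(W^2), N = n/sqrt(W^2)
H = (E*n - 2*F*m + G*l) / (2*(EG - F^2)*sqrt(W^2)); E*n - 2*F*m + G*l = -741/4, EG - F^2 = 4693/16, so H = (-6/19)/sqrt(13)


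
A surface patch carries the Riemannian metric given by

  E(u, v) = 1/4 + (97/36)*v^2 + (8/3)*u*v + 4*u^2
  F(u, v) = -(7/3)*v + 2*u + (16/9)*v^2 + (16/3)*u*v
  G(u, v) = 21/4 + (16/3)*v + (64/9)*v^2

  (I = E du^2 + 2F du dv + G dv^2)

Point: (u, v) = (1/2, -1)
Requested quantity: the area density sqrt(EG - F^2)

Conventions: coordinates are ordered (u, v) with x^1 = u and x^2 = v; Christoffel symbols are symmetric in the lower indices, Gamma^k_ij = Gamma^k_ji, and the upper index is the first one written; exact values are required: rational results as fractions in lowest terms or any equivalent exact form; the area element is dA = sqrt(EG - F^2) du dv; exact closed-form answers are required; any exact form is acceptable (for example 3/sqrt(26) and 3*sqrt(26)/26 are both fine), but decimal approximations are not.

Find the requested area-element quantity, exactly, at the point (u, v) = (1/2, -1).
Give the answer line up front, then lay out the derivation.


Answer: sqrt(EG - F^2) = 3*sqrt(22)/4

E = 47/18, F = 22/9, G = 253/36; EG - F^2 = 99/8


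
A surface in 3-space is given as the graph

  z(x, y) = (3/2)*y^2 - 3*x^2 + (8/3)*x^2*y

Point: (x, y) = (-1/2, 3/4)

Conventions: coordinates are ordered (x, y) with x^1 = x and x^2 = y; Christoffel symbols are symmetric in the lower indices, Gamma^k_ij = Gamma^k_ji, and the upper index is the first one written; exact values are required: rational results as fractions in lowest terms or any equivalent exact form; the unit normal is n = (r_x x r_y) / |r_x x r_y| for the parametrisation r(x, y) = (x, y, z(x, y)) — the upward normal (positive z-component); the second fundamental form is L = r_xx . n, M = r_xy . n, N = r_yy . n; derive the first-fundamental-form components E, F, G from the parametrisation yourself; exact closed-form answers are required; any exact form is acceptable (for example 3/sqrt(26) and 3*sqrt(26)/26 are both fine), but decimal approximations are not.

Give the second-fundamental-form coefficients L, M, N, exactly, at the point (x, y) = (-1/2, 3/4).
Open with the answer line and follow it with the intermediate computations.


Answer: L = -24*sqrt(1513)/1513, M = -32*sqrt(1513)/1513, N = 36*sqrt(1513)/1513

z_x = 1, z_y = 35/12, z_xx = -2, z_xy = -8/3, z_yy = 3
E = 2, F = 35/12, G = 1369/144; answer radicand W^2 = 1513/144
unnormalised second-form numerators: l = -2, m = -8/3, n = 3; L = l/sqrt(1513/144), and similarly M = m/sqrt(W^2), N = n/sqrt(W^2)


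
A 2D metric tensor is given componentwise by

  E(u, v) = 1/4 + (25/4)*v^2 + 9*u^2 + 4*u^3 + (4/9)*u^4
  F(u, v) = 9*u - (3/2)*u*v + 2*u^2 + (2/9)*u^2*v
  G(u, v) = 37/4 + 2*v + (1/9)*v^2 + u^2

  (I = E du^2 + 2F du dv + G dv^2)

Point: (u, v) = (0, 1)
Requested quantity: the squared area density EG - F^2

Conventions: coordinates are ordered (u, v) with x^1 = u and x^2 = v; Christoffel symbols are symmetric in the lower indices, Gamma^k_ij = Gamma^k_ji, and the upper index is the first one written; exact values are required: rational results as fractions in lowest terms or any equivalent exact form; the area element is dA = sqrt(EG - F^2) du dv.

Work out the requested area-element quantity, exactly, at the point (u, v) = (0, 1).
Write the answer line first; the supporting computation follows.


Answer: EG - F^2 = 5317/72

E = 13/2, F = 0, G = 409/36; EG - F^2 = 5317/72


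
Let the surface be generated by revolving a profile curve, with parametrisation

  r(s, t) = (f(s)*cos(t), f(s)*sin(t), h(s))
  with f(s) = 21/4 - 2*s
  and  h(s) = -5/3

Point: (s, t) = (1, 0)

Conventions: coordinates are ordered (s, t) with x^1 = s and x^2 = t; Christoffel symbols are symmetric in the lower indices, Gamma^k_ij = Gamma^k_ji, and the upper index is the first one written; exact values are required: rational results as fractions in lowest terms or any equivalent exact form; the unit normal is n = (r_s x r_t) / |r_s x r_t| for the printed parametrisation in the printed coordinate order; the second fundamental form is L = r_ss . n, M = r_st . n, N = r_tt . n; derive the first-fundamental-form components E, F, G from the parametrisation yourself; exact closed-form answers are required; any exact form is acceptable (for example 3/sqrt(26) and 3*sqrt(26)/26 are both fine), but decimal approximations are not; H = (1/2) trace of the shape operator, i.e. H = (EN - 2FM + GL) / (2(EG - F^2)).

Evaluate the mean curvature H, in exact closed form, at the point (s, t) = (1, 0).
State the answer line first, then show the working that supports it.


Answer: H = 0

f = 13/4, f' = -2, f'' = 0, h' = 0, h'' = 0
E = 4, F = 0, G = 169/16; answer radicand W^2 = 4
unnormalised second-form numerators: l = 0, m = 0, n = 0; L = l/sqrt(4), and similarly M = m/sqrt(W^2), N = n/sqrt(W^2)
H = (E*n - 2*F*m + G*l) / (2*(EG - F^2)*sqrt(W^2)); E*n - 2*F*m + G*l = 0, EG - F^2 = 169/4, so H = (0)/sqrt(4)


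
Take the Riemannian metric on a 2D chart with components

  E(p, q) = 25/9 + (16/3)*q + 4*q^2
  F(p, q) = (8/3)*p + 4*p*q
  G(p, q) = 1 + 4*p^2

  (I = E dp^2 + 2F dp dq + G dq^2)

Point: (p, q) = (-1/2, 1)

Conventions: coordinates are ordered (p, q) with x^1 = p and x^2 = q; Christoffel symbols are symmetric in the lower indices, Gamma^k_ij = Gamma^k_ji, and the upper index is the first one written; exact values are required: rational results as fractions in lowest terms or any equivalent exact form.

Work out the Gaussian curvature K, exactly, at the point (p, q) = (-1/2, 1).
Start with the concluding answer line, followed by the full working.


Answer: K = -81/3481

E = 109/9, F = -10/3, G = 2, EG - F^2 = 118/9 at the point
E_p = 0, E_q = 40/3, F_p = 20/3, F_q = -2, G_p = -4, G_q = 0
E_qq = 8, F_pq = 4, G_pp = 8
K follows from Brioschi's formula, (det M1 - det M2)/(EG - F^2)^2.
M1 = [[-E_qq/2 + F_pq - G_pp/2, E_p/2, F_p - E_q/2], [F_q - G_p/2, E, F], [G_q/2, F, G]] = [[-4, 0, 0], [0, 109/9, -10/3], [0, -10/3, 2]]; det M1 = -472/9
M2 = [[0, E_q/2, G_p/2], [E_q/2, E, F], [G_p/2, F, G]] = [[0, 20/3, -2], [20/3, 109/9, -10/3], [-2, -10/3, 2]]; det M2 = -436/9
det M1 - det M2 = -4; K = -4 / (118/9)^2 = -81/3481


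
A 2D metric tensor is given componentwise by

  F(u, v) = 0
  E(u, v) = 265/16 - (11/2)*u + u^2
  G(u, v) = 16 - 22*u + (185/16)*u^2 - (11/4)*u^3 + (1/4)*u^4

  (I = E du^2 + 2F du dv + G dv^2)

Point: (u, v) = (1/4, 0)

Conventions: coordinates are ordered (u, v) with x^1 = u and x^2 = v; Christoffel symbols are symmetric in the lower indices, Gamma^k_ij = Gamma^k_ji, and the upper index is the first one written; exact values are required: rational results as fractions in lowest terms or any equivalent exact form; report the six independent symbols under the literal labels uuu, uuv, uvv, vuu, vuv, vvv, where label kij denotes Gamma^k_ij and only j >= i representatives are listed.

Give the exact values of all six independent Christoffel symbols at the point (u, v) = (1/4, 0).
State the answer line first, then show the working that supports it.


Answer: Gamma_uuu = -10/61, Gamma_uuv = 0, Gamma_uvv = 535/976, Gamma_vuu = 0, Gamma_vuv = -80/107, Gamma_vvv = 0

E = 61/4, F = 0, G = 11449/1024 at the point
E_u = -5, E_v = 0, F_u = 0, F_v = 0, G_u = -535/32, G_v = 0
EG - F^2 = 698389/4096;  g^inv = (4096/698389) * [[11449/1024, 0], [0, 61/4]]
first-kind symbols [ij,l] = (1/2)(d_i g_jl + d_j g_il - d_l g_ij): [uu,u] = E_u/2 = -5/2, [uu,v] = F_u - E_v/2 = 0, [uv,u] = E_v/2 = 0, [uv,v] = G_u/2 = -535/64, [vv,u] = F_v - G_u/2 = 535/64, [vv,v] = G_v/2 = 0
Gamma^u_ij = (G*[ij,u] - F*[ij,v])/(EG - F^2), Gamma^v_ij = (E*[ij,v] - F*[ij,u])/(EG - F^2)


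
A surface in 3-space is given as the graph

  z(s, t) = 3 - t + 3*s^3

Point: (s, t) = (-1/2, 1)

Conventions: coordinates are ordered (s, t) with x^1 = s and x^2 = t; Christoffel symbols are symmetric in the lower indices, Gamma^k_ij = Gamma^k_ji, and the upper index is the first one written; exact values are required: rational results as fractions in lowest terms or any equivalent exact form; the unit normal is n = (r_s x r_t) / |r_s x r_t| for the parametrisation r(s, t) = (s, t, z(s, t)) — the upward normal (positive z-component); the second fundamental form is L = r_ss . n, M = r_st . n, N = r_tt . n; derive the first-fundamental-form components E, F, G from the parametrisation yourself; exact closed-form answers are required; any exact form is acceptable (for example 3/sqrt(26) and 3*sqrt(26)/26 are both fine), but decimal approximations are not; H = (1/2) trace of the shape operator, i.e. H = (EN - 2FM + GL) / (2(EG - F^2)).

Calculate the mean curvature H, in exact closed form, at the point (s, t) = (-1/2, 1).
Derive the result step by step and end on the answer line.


z_s = 9/4, z_t = -1, z_ss = -9, z_st = 0, z_tt = 0
E = 97/16, F = -9/4, G = 2; answer radicand W^2 = 113/16
unnormalised second-form numerators: l = -9, m = 0, n = 0; L = l/sqrt(113/16), and similarly M = m/sqrt(W^2), N = n/sqrt(W^2)
H = (E*n - 2*F*m + G*l) / (2*(EG - F^2)*sqrt(W^2)); E*n - 2*F*m + G*l = -18, EG - F^2 = 113/16, so H = (-144/113)/sqrt(113/16)

Answer: H = -576*sqrt(113)/12769


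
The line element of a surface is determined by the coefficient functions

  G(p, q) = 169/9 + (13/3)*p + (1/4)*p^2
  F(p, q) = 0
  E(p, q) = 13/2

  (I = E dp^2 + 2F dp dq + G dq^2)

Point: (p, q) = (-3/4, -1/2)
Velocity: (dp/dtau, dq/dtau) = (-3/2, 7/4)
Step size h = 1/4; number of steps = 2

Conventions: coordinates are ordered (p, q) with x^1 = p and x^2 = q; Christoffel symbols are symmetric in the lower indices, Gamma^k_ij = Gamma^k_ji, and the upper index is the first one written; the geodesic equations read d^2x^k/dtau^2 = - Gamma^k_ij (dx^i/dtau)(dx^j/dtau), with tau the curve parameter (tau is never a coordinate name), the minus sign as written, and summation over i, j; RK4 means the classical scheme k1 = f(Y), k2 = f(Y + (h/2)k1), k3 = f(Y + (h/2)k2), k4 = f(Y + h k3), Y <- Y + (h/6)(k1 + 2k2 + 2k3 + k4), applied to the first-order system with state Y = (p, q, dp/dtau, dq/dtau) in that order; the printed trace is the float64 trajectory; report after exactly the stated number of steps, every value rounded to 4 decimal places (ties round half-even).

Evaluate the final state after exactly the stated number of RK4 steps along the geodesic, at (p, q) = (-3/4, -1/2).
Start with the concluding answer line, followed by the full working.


Answer: p = -1.3724, q = 0.4552, dp/dtau = -0.9677, dq/dtau = 2.0614

f(Y) = (dp/dtau, dq/dtau, -Gamma^p_ij Y'^i Y'^j, -Gamma^q_ij Y'^i Y'^j) with the Gammas evaluated at the stage position; h = 0.250000; intermediate values shown to 6 dp
step 0: p = -0.7500, q = -0.5000, dp/dtau = -1.5000, dq/dtau = 1.7500
step 1:
  k1: at (p, q) = (-0.750000, -0.500000), (dp/dtau, dq/dtau) = (-1.500000, 1.750000); Gamma_ppp = 0.000000, Gamma_ppq = 0.000000, Gamma_pqq = -0.304487, Gamma_qpp = 0.000000, Gamma_qpq = 0.126316, Gamma_qqq = 0.000000; k1 = (-1.500000, 1.750000, 0.932492, 0.663158)
  k2: at (p, q) = (-0.937500, -0.281250), (dp/dtau, dq/dtau) = (-1.383439, 1.832895); Gamma_ppp = 0.000000, Gamma_ppq = 0.000000, Gamma_pqq = -0.297276, Gamma_qpp = 0.000000, Gamma_qpq = 0.129380, Gamma_qqq = 0.000000; k2 = (-1.383439, 1.832895, 0.998698, 0.656137)
  k3: at (p, q) = (-0.922930, -0.270888), (dp/dtau, dq/dtau) = (-1.375163, 1.832017); Gamma_ppp = 0.000000, Gamma_ppq = 0.000000, Gamma_pqq = -0.297836, Gamma_qpp = 0.000000, Gamma_qpq = 0.129137, Gamma_qqq = 0.000000; k3 = (-1.375163, 1.832017, 0.999623, 0.650673)
  k4: at (p, q) = (-1.093791, -0.041996), (dp/dtau, dq/dtau) = (-1.250094, 1.912668); Gamma_ppp = 0.000000, Gamma_ppq = 0.000000, Gamma_pqq = -0.291264, Gamma_qpp = 0.000000, Gamma_qpq = 0.132050, Gamma_qqq = 0.000000; k4 = (-1.250094, 1.912668, 1.065533, 0.631468)
  Y <- Y + (h/6)(k1 + 2k2 + 2k3 + k4): p = -1.0945, q = -0.0420, dp/dtau = -1.2502, dq/dtau = 1.9128
step 2:
  k1: at (p, q) = (-1.094471, -0.041979), (dp/dtau, dq/dtau) = (-1.250222, 1.912844); Gamma_ppp = 0.000000, Gamma_ppq = 0.000000, Gamma_pqq = -0.291238, Gamma_qpp = 0.000000, Gamma_qpq = 0.132062, Gamma_qqq = 0.000000; k1 = (-1.250222, 1.912844, 1.065632, 0.631648)
  k2: at (p, q) = (-1.250748, 0.197126), (dp/dtau, dq/dtau) = (-1.117018, 1.991800); Gamma_ppp = 0.000000, Gamma_ppq = 0.000000, Gamma_pqq = -0.285228, Gamma_qpp = 0.000000, Gamma_qpq = 0.134845, Gamma_qqq = 0.000000; k2 = (-1.117018, 1.991800, 1.131574, 0.600027)
  k3: at (p, q) = (-1.234098, 0.206995), (dp/dtau, dq/dtau) = (-1.108775, 1.987847); Gamma_ppp = 0.000000, Gamma_ppq = 0.000000, Gamma_pqq = -0.285868, Gamma_qpp = 0.000000, Gamma_qpq = 0.134543, Gamma_qqq = 0.000000; k3 = (-1.108775, 1.987847, 1.129618, 0.593086)
  k4: at (p, q) = (-1.371665, 0.454982), (dp/dtau, dq/dtau) = (-0.967818, 2.061115); Gamma_ppp = 0.000000, Gamma_ppq = 0.000000, Gamma_pqq = -0.280577, Gamma_qpp = 0.000000, Gamma_qpq = 0.137080, Gamma_qqq = 0.000000; k4 = (-0.967818, 2.061115, 1.191946, 0.546891)
  Y <- Y + (h/6)(k1 + 2k2 + 2k3 + k4): p = -1.3724, q = 0.4552, dp/dtau = -0.9677, dq/dtau = 2.0614


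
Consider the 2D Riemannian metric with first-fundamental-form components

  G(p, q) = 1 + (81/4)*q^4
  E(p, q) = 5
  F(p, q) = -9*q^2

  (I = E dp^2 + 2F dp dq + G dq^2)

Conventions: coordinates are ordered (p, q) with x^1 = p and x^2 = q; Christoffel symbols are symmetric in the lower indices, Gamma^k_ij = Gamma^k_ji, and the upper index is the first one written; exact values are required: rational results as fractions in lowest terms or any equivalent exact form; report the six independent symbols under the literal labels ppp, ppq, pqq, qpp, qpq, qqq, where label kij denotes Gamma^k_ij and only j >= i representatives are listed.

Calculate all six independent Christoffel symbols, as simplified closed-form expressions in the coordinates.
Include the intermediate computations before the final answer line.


E = 5; F = -9*q^2; G = 1 + (81/4)*q^4
Gamma^k_ij = (1/2) g^{kl} (d_i g_jl + d_j g_il - d_l g_ij), with g^inv = (1/(EG-F^2)) [[G, -F], [-F, E]]
first partials: E_p = 0, E_q = 0, F_p = 0, F_q = -18*q, G_p = 0, G_q = 81*q^3
D = EG - F^2 = 5 + (81/4)*q^4
expanded: Gamma^p_pp = (G E_p - 2F F_p + F E_q)/(2D), Gamma^p_pq = (G E_q - F G_p)/(2D), Gamma^p_qq = (2G F_q - G G_p - F G_q)/(2D), Gamma^q_pp = (2E F_p - E E_q - F E_p)/(2D), Gamma^q_pq = (E G_p - F E_q)/(2D), Gamma^q_qq = (E G_q - 2F F_q + F G_p)/(2D); substitute and cancel common factors

Answer: Gamma_ppp = 0, Gamma_ppq = 0, Gamma_pqq = -72*q/(81*q^4 + 20), Gamma_qpp = 0, Gamma_qpq = 0, Gamma_qqq = 162*q^3/(81*q^4 + 20)


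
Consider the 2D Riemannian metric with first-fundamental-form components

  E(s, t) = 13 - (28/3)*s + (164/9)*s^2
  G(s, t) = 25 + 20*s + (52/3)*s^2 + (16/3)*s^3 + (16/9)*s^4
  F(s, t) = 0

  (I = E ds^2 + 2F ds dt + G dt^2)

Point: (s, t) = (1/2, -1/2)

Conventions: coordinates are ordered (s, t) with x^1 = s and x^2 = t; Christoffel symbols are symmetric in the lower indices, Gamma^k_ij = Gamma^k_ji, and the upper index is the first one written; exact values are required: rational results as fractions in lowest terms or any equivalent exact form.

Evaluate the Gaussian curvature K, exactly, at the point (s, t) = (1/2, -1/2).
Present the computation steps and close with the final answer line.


E = 116/9, F = 0, G = 361/9, EG - F^2 = 41876/81 at the point
E_s = 80/9, E_t = 0, F_s = 0, F_t = 0, G_s = 380/9, G_t = 0
E_tt = 0, F_st = 0, G_ss = 56
Evaluate Brioschi's two determinant matrices M1, M2 and divide by (EG - F^2)^2.
M1 = [[-E_tt/2 + F_st - G_ss/2, E_s/2, F_s - E_t/2], [F_t - G_s/2, E, F], [G_t/2, F, G]] = [[-28, 40/9, 0], [-190/9, 116/9, 0], [0, 0, 361/9]]; det M1 = -7809152/729
M2 = [[0, E_t/2, G_s/2], [E_t/2, E, F], [G_s/2, F, G]] = [[0, 0, 190/9], [0, 116/9, 0], [190/9, 0, 361/9]]; det M2 = -4187600/729
det M1 - det M2 = -1207184/243; K = -1207184/243 / (41876/81)^2 = -297/15979

Answer: K = -297/15979


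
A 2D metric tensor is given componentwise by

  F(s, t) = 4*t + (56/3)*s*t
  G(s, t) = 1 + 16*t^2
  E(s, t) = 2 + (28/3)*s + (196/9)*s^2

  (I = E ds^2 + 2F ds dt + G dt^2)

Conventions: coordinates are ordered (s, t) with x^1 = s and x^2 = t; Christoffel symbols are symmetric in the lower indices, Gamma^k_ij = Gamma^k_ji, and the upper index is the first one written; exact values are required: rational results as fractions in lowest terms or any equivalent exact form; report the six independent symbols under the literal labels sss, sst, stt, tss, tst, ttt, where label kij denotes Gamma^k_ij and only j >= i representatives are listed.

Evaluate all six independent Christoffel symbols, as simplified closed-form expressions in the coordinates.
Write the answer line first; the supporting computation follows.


Answer: Gamma_sss = (98*s + 21)/(98*s^2 + 42*s + 72*t^2 + 9), Gamma_sst = 0, Gamma_stt = (84*s + 18)/(98*s^2 + 42*s + 72*t^2 + 9), Gamma_tss = 84*t/(98*s^2 + 42*s + 72*t^2 + 9), Gamma_tst = 0, Gamma_ttt = 72*t/(98*s^2 + 42*s + 72*t^2 + 9)

E = 2 + (28/3)*s + (196/9)*s^2; F = 4*t + (56/3)*s*t; G = 1 + 16*t^2
Gamma^k_ij = (1/2) g^{kl} (d_i g_jl + d_j g_il - d_l g_ij), with g^inv = (1/(EG-F^2)) [[G, -F], [-F, E]]
first partials: E_s = 28/3 + (392/9)*s, E_t = 0, F_s = (56/3)*t, F_t = 4 + (56/3)*s, G_s = 0, G_t = 32*t
D = EG - F^2 = 2 + (28/3)*s + 16*t^2 + (196/9)*s^2
expanded: Gamma^s_ss = (G E_s - 2F F_s + F E_t)/(2D), Gamma^s_st = (G E_t - F G_s)/(2D), Gamma^s_tt = (2G F_t - G G_s - F G_t)/(2D), Gamma^t_ss = (2E F_s - E E_t - F E_s)/(2D), Gamma^t_st = (E G_s - F E_t)/(2D), Gamma^t_tt = (E G_t - 2F F_t + F G_s)/(2D); substitute and cancel common factors


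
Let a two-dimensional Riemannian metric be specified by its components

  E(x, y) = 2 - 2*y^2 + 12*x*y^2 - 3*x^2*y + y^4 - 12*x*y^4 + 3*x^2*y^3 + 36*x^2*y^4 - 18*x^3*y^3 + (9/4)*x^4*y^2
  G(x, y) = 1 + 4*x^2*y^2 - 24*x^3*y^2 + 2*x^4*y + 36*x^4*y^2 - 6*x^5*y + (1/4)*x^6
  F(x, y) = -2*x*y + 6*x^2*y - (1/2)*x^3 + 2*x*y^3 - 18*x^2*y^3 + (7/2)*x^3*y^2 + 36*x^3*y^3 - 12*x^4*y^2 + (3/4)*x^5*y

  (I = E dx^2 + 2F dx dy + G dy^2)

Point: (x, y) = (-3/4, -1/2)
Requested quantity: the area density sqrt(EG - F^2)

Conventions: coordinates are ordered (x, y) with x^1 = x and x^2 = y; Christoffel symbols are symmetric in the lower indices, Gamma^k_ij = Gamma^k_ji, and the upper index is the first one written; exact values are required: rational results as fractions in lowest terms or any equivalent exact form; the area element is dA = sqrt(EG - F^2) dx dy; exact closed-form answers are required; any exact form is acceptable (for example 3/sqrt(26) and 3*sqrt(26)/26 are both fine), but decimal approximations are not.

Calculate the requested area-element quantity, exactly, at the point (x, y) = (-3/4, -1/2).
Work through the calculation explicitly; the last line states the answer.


E = 4105/4096, F = -855/8192, G = 97609/16384; EG - F^2 = 97645/16384

Answer: sqrt(EG - F^2) = sqrt(97645)/128


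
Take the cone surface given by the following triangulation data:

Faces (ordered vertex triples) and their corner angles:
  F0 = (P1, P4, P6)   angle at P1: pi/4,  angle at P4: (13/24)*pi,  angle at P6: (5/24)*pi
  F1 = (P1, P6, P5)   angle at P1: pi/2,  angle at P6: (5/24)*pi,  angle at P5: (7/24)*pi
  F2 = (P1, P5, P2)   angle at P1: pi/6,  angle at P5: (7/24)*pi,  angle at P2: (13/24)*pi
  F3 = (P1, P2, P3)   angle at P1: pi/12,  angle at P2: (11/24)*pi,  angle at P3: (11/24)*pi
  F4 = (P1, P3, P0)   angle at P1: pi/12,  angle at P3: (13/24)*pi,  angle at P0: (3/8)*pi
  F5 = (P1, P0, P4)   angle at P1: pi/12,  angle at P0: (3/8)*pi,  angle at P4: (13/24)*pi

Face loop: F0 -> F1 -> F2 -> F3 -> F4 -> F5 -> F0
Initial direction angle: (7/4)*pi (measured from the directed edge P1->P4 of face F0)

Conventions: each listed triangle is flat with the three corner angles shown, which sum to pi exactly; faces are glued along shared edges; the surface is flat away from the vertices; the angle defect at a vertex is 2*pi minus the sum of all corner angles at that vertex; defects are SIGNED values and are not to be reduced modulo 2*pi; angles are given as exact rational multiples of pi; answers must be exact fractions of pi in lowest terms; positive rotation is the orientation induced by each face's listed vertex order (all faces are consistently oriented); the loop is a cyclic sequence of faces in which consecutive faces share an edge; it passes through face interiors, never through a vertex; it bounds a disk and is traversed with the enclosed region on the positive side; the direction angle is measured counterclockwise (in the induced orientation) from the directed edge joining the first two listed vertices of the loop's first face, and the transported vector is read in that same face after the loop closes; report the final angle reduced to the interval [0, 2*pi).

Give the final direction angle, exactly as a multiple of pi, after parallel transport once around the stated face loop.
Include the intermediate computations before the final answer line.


enclosed vertex P1: corner angles sum to (7/6)*pi, defect = 2*pi - (7/6)*pi = (5/6)*pi
the rotation equals the total enclosed defect, so the final angle is initial + defects (mod 2*pi)
final angle = (7/4)*pi + (5/6)*pi = (7/12)*pi (mod 2*pi)

Answer: final direction angle = (7/12)*pi


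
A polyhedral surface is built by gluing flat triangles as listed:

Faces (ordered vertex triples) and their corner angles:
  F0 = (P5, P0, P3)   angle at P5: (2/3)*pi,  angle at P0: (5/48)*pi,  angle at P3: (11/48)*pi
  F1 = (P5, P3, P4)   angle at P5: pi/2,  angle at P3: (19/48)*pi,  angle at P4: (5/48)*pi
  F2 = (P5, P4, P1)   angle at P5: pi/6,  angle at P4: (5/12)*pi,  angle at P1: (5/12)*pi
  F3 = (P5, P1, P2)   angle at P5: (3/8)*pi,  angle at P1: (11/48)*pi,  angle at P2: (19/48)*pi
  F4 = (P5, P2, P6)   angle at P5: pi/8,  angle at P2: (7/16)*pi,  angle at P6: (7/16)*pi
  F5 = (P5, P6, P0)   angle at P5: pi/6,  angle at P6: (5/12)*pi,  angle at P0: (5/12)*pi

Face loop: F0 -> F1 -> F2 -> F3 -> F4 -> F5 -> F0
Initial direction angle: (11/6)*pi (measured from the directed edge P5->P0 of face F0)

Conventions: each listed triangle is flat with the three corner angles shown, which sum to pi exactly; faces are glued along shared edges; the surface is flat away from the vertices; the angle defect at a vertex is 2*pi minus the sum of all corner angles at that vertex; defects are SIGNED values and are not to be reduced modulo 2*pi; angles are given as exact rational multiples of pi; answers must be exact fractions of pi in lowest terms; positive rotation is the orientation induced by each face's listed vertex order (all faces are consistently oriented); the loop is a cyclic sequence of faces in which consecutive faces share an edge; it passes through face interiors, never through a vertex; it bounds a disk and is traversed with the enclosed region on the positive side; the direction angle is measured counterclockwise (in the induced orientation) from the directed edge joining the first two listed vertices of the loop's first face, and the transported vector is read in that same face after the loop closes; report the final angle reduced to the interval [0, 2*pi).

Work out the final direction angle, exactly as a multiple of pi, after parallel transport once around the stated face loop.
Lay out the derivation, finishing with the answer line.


enclosed vertex P5: corner angles sum to 2*pi, defect = 2*pi - 2*pi = 0
holonomy = initial angle + sum of enclosed defects (mod 2*pi), positive in the induced orientation
final angle = (11/6)*pi + 0 = (11/6)*pi (mod 2*pi)

Answer: final direction angle = (11/6)*pi


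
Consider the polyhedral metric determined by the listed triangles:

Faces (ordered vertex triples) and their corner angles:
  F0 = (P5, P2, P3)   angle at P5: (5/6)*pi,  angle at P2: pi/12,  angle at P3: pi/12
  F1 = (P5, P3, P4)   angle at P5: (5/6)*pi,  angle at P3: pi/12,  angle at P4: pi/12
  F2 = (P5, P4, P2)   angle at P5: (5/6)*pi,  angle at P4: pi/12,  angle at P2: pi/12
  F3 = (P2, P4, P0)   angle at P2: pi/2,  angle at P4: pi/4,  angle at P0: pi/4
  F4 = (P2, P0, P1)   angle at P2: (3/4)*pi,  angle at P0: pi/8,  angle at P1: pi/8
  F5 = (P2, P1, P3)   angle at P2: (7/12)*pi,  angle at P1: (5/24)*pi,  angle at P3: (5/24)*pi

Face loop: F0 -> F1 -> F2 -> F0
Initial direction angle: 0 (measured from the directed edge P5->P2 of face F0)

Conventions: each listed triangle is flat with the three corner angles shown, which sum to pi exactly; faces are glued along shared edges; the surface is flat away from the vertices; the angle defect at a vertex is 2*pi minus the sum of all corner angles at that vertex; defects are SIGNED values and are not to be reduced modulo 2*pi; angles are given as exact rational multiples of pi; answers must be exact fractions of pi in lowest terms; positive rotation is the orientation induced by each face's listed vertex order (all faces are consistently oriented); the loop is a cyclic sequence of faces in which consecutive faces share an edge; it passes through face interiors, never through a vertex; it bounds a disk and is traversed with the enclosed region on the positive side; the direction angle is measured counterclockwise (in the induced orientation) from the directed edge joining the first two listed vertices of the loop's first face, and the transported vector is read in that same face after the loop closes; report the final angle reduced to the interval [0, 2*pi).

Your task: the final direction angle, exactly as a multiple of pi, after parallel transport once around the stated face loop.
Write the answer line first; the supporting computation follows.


Answer: final direction angle = (3/2)*pi

enclosed vertex P5: corner angles sum to (5/2)*pi, defect = 2*pi - (5/2)*pi = -pi/2
summing the enclosed defects onto the initial angle, mod 2*pi in the induced orientation:
final angle = 0 - pi/2 = (3/2)*pi (mod 2*pi)


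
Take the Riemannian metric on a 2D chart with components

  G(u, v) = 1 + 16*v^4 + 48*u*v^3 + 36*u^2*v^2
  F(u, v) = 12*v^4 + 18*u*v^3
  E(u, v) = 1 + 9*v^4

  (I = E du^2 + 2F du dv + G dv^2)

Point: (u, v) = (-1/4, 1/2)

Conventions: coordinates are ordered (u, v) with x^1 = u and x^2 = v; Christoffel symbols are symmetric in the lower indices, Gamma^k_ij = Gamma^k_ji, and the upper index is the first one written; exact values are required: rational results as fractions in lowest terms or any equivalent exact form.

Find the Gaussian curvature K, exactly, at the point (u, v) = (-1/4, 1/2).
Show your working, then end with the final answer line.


E = 25/16, F = 3/16, G = 17/16, EG - F^2 = 13/8 at the point
E_u = 0, E_v = 9/2, F_u = 9/4, F_v = 21/8, G_u = 3/2, G_v = 5/4
E_vv = 27, F_uv = 27/2, G_uu = 18
Brioschi: K = (det M1 - det M2) / (EG - F^2)^2 with the standard first/second-derivative matrices M1, M2.
M1 = [[-E_vv/2 + F_uv - G_uu/2, E_u/2, F_u - E_v/2], [F_v - G_u/2, E, F], [G_v/2, F, G]] = [[-9, 0, 0], [15/8, 25/16, 3/16], [5/8, 3/16, 17/16]]; det M1 = -117/8
M2 = [[0, E_v/2, G_u/2], [E_v/2, E, F], [G_u/2, F, G]] = [[0, 9/4, 3/4], [9/4, 25/16, 3/16], [3/4, 3/16, 17/16]]; det M2 = -45/8
det M1 - det M2 = -9; K = -9 / (13/8)^2 = -576/169

Answer: K = -576/169


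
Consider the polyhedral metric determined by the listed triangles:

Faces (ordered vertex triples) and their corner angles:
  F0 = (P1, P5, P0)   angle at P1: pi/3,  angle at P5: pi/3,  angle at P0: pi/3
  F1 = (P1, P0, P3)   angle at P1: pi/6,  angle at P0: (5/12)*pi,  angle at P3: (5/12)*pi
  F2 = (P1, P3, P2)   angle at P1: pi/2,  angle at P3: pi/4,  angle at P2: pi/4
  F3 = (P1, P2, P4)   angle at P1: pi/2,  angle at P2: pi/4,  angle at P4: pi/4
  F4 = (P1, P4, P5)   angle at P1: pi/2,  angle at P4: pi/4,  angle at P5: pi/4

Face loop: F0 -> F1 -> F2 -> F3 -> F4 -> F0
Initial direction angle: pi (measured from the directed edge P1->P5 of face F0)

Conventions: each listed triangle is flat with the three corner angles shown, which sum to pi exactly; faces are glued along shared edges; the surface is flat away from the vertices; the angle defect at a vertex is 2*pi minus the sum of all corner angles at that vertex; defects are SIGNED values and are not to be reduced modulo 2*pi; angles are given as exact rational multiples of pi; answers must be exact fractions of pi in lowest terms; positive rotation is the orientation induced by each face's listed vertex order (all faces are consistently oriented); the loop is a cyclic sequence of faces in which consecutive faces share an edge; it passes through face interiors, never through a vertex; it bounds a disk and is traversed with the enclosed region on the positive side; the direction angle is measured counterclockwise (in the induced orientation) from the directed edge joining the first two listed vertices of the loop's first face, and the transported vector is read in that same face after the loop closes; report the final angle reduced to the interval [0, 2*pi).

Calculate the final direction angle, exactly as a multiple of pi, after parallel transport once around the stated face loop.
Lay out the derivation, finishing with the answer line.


enclosed vertex P1: corner angles sum to 2*pi, defect = 2*pi - 2*pi = 0
by Gauss-Bonnet the loop rotates the vector by the enclosed defect sum (positive orientation, mod 2*pi)
final angle = pi + 0 = pi (mod 2*pi)

Answer: final direction angle = pi


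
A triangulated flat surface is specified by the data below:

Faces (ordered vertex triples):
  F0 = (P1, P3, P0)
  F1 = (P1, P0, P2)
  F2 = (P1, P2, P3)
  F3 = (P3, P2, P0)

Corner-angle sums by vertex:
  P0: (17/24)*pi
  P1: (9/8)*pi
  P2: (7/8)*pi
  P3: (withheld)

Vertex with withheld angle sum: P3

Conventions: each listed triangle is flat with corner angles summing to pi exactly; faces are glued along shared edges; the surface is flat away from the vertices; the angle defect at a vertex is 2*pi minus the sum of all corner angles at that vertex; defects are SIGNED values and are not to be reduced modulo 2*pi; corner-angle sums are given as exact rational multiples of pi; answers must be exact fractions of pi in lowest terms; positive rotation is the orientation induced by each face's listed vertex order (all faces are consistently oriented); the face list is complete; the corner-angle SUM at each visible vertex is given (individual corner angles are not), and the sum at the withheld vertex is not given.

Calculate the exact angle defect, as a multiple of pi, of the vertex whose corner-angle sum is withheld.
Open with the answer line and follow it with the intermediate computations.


Answer: defect(P3) = (17/24)*pi

V = 4, E = 6, F = 4; chi = V - E + F = 2
Gauss-Bonnet: total defect = 2*pi*chi = 4*pi; visible defects sum to (79/24)*pi


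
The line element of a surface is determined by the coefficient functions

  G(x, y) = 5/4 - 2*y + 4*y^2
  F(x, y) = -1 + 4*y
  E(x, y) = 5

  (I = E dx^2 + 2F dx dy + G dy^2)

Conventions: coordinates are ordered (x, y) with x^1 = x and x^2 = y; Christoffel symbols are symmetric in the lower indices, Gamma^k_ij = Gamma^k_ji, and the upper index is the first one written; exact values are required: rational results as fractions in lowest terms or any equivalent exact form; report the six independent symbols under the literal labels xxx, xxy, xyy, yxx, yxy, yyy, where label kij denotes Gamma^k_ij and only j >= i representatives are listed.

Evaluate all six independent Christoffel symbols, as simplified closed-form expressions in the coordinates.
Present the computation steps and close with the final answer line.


E = 5; F = -1 + 4*y; G = 5/4 - 2*y + 4*y^2
Gamma^k_ij = (1/2) g^{kl} (d_i g_jl + d_j g_il - d_l g_ij), with g^inv = (1/(EG-F^2)) [[G, -F], [-F, E]]
first partials: E_x = 0, E_y = 0, F_x = 0, F_y = 4, G_x = 0, G_y = -2 + 8*y
D = EG - F^2 = 21/4 - 2*y + 4*y^2
expanded: Gamma^x_xx = (G E_x - 2F F_x + F E_y)/(2D), Gamma^x_xy = (G E_y - F G_x)/(2D), Gamma^x_yy = (2G F_y - G G_x - F G_y)/(2D), Gamma^y_xx = (2E F_x - E E_y - F E_x)/(2D), Gamma^y_xy = (E G_x - F E_y)/(2D), Gamma^y_yy = (E G_y - 2F F_y + F G_x)/(2D); substitute and cancel common factors

Answer: Gamma_xxx = 0, Gamma_xxy = 0, Gamma_xyy = 16/(16*y^2 - 8*y + 21), Gamma_yxx = 0, Gamma_yxy = 0, Gamma_yyy = (16*y - 4)/(16*y^2 - 8*y + 21)


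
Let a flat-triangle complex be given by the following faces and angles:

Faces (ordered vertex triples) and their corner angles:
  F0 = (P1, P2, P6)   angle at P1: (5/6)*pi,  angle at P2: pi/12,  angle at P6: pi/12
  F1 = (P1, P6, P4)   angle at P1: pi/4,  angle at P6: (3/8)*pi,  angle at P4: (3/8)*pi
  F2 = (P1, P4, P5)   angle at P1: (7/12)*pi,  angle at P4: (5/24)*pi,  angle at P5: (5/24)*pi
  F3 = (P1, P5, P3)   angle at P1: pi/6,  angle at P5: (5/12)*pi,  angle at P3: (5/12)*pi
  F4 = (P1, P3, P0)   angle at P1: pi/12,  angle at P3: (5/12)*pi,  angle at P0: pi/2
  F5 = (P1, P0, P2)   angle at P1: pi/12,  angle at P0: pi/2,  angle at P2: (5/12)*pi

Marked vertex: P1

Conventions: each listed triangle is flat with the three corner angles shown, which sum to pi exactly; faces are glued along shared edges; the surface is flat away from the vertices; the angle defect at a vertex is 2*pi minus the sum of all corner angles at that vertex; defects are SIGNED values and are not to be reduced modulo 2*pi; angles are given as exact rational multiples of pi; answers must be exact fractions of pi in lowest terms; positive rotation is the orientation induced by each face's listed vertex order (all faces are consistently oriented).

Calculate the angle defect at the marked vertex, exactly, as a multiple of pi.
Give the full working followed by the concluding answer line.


Sum of corner angles at P1: 2*pi
defect = 2*pi - 2*pi

Answer: defect(P1) = 0


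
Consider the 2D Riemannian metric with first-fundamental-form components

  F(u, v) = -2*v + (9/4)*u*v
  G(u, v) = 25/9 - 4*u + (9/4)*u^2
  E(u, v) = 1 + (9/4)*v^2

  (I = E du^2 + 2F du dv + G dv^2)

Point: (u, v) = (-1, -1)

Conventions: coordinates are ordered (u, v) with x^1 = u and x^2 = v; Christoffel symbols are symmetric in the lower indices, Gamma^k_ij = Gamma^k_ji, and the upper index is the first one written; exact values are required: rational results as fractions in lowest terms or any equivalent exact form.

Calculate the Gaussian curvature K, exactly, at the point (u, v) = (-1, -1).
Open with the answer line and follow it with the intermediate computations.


Answer: K = -729/41209

E = 13/4, F = 17/4, G = 325/36, EG - F^2 = 203/18 at the point
E_u = 0, E_v = -9/2, F_u = -9/4, F_v = -17/4, G_u = -17/2, G_v = 0
E_vv = 9/2, F_uv = 9/4, G_uu = 9/2
Apply the Brioschi formula K = (det M1 - det M2)/(EG - F^2)^2 over the derivative matrices of E, F, G.
M1 = [[-E_vv/2 + F_uv - G_uu/2, E_u/2, F_u - E_v/2], [F_v - G_u/2, E, F], [G_v/2, F, G]] = [[-9/4, 0, 0], [0, 13/4, 17/4], [0, 17/4, 325/36]]; det M1 = -203/8
M2 = [[0, E_v/2, G_u/2], [E_v/2, E, F], [G_u/2, F, G]] = [[0, -9/4, -17/4], [-9/4, 13/4, 17/4], [-17/4, 17/4, 325/36]]; det M2 = -185/8
det M1 - det M2 = -9/4; K = -9/4 / (203/18)^2 = -729/41209


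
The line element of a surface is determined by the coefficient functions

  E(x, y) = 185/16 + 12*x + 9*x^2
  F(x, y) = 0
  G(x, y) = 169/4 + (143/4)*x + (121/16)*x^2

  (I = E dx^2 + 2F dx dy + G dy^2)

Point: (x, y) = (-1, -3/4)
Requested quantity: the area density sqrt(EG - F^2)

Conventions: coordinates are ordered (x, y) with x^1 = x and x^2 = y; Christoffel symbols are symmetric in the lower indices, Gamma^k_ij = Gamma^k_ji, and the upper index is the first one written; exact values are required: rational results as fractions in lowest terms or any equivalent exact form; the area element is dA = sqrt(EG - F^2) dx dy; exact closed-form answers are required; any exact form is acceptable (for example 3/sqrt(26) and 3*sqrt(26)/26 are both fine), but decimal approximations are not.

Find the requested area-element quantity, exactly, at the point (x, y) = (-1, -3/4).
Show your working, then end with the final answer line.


E = 137/16, F = 0, G = 225/16; EG - F^2 = 30825/256

Answer: sqrt(EG - F^2) = 15*sqrt(137)/16


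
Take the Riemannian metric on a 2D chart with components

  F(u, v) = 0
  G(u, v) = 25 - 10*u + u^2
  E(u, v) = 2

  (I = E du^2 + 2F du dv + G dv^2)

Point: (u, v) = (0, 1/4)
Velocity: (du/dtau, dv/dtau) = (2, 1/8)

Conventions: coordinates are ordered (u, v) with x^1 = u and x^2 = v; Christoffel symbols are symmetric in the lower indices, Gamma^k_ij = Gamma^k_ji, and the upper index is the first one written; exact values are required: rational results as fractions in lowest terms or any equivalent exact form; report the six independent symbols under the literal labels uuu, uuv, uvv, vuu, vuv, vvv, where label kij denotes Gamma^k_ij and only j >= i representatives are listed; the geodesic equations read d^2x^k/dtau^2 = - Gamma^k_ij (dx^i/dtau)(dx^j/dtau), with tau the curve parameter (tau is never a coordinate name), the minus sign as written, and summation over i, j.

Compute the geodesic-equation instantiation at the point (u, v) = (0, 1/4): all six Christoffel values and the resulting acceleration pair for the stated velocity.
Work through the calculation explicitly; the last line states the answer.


E = 2, F = 0, G = 25 at the point
E_u = 0, E_v = 0, F_u = 0, F_v = 0, G_u = -10, G_v = 0
EG - F^2 = 50;  g^inv = (1/50) * [[25, 0], [0, 2]]
first-kind symbols [ij,l] = (1/2)(d_i g_jl + d_j g_il - d_l g_ij): [uu,u] = E_u/2 = 0, [uu,v] = F_u - E_v/2 = 0, [uv,u] = E_v/2 = 0, [uv,v] = G_u/2 = -5, [vv,u] = F_v - G_u/2 = 5, [vv,v] = G_v/2 = 0
Gamma^u_ij = (G*[ij,u] - F*[ij,v])/(EG - F^2), Gamma^v_ij = (E*[ij,v] - F*[ij,u])/(EG - F^2)
Gamma_uuu = 0, Gamma_uuv = 0, Gamma_uvv = 5/2, Gamma_vuu = 0, Gamma_vuv = -1/5, Gamma_vvv = 0
d^2u/dtau^2 = -(Gamma_uuu*(2)^2 + 2*Gamma_uuv*(2)*(1/8) + Gamma_uvv*(1/8)^2) = -5/128
d^2v/dtau^2 = -(Gamma_vuu*(2)^2 + 2*Gamma_vuv*(2)*(1/8) + Gamma_vvv*(1/8)^2) = 1/10

Answer: Gamma_uuu = 0, Gamma_uuv = 0, Gamma_uvv = 5/2, Gamma_vuu = 0, Gamma_vuv = -1/5, Gamma_vvv = 0; accelerations (d^2u/dtau^2, d^2v/dtau^2) = (-5/128, 1/10)
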